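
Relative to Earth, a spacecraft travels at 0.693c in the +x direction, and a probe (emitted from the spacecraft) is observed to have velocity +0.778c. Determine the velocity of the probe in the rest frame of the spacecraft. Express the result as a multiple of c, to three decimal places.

Invert the composition law: u' = (u − v)/(1 − uv/c²).
u' = (0.778 − 0.693) / (1 − (0.778)(0.693)) = 0.0850/0.4608 = 0.1844.

+0.184c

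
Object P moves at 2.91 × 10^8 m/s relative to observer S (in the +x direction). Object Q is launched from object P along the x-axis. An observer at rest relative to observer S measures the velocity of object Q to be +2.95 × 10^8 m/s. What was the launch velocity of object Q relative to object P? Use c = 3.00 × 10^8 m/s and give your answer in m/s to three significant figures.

v = 0.970c, u = 0.983c.
Invert the composition law: u' = (u − v)/(1 − uv/c²).
u' = (0.983 − 0.970) / (1 − (0.983)(0.970)) = 0.0133/0.0462 = 0.2888.
u' = 0.2888 × 3.00 × 10^8 m/s.

+8.66 × 10^7 m/s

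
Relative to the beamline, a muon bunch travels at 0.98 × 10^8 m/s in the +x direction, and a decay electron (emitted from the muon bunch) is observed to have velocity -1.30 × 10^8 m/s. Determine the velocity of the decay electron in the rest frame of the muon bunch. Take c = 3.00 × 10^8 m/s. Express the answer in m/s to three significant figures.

-2.00 × 10^8 m/s

v = 0.327c, u = -0.433c.
Invert the composition law: u' = (u − v)/(1 − uv/c²).
u' = (-0.433 − 0.327) / (1 − (-0.433)(0.327)) = -0.7600/1.1416 = -0.6658.
u' = -0.6658 × 3.00 × 10^8 m/s.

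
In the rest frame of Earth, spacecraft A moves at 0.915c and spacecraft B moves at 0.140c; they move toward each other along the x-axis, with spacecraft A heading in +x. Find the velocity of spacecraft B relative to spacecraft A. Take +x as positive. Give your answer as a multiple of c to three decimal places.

β_A = 0.915, β_B = -0.140.
Transform to A's frame with the inverse velocity-addition law: u' = (u − v)/(1 − uv/c²), taking u = β_B and v = β_A.
u' = (-0.140 − 0.915) / (1 − (0.915)(-0.140)) = -1.0550/1.1281 = -0.9352.

-0.935c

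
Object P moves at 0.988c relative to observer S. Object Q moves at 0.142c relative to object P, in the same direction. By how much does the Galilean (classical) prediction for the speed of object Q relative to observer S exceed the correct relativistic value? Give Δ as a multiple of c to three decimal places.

Galilean: u_cl = 0.142 + 0.988 = 1.1300.
Relativistic: u_rel = (0.142 + 0.988) / (1 + 0.142·0.988) = 1.1300/1.1403 = 0.9910.
Δ = 1.1300 − 0.9910 = 0.1390.
(The classical prediction exceeds c; the relativistic result does not.)

Δ = 0.139c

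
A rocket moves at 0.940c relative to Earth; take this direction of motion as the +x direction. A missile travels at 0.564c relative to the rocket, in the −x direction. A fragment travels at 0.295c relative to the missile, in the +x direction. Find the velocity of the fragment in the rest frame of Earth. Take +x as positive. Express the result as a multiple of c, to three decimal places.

+0.886c

Apply u = (u' + v)/(1 + u'v/c²) successively, working outward toward Earth.
Start: velocity of the rocket relative to Earth = 0.9400c.
Compose with the missile (u' = -0.564 in the rocket frame): u_1 = (-0.564 + 0.940) / (1 + (-0.564)·0.940) = 0.3760/0.4698 = 0.8003.
Compose with the fragment (u' = 0.295 in the missile frame): u_2 = (0.295 + 0.800) / (1 + 0.295·0.800) = 1.0953/1.2361 = 0.8861.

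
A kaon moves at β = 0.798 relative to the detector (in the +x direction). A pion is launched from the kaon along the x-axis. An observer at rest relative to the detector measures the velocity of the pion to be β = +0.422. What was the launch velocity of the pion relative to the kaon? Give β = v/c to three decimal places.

β = -0.567

Invert the composition law: u' = (u − v)/(1 − uv/c²).
u' = (0.422 − 0.798) / (1 − (0.422)(0.798)) = -0.3760/0.6632 = -0.5669.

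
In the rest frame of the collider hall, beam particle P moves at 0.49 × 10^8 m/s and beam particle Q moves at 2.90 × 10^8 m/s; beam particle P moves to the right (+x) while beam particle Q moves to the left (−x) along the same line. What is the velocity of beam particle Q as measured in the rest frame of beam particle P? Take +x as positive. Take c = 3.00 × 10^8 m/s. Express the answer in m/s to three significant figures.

-2.93 × 10^8 m/s

β_A = 0.163, β_B = -0.967 (dividing each by c = 3.00 × 10^8 m/s).
Transform to A's frame with the inverse velocity-addition law: u' = (u − v)/(1 − uv/c²), taking u = β_B and v = β_A.
u' = (-0.967 − 0.163) / (1 − (0.163)(-0.967)) = -1.1300/1.1579 = -0.9759.
u' = -0.9759 × 3.00 × 10^8 m/s.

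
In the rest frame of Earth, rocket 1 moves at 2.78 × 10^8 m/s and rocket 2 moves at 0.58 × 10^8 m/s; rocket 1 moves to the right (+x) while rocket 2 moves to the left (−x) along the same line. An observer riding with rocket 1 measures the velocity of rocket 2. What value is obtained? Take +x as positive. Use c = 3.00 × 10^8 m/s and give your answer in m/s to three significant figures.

-2.85 × 10^8 m/s

β_A = 0.927, β_B = -0.193 (dividing each by c = 3.00 × 10^8 m/s).
Transform to A's frame with the inverse velocity-addition law: u' = (u − v)/(1 − uv/c²), taking u = β_B and v = β_A.
u' = (-0.193 − 0.927) / (1 − (0.927)(-0.193)) = -1.1200/1.1792 = -0.9498.
u' = -0.9498 × 3.00 × 10^8 m/s.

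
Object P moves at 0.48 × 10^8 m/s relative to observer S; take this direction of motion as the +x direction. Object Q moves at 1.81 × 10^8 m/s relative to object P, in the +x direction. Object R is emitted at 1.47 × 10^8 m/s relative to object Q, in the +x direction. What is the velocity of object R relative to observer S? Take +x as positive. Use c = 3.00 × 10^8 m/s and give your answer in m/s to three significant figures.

2.65 × 10^8 m/s

Apply u = (u' + v)/(1 + u'v/c²) successively, working outward toward observer S.
(Dividing each given speed by c = 3.00 × 10^8 m/s to work in units of c.)
Start: velocity of object P relative to observer S = 0.1600c.
Compose with object Q (u' = 0.603 in object P frame): u_1 = (0.603 + 0.160) / (1 + 0.603·0.160) = 0.7633/1.0965 = 0.6961.
Compose with object R (u' = 0.490 in object Q frame): u_2 = (0.490 + 0.696) / (1 + 0.490·0.696) = 1.1861/1.3411 = 0.8844.
So u = 0.8844 × 3.00 × 10^8 m/s.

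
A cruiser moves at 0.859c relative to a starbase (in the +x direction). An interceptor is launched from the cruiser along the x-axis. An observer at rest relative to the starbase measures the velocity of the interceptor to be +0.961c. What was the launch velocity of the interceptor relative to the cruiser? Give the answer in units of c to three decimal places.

Invert the composition law: u' = (u − v)/(1 − uv/c²).
u' = (0.961 − 0.859) / (1 − (0.961)(0.859)) = 0.1020/0.1745 = 0.5845.

+0.585c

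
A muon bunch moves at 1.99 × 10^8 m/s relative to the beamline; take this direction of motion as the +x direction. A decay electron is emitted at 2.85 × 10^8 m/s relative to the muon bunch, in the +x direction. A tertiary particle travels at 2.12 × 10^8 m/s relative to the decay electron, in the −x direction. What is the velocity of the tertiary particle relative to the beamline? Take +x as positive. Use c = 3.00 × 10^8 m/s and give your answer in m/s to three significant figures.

Apply u = (u' + v)/(1 + u'v/c²) successively, working outward toward the beamline.
(Dividing each given speed by c = 3.00 × 10^8 m/s to work in units of c.)
Start: velocity of the muon bunch relative to the beamline = 0.6633c.
Compose with the decay electron (u' = 0.950 in the muon bunch frame): u_1 = (0.950 + 0.663) / (1 + 0.950·0.663) = 1.6133/1.6302 = 0.9897.
Compose with the tertiary particle (u' = -0.707 in the decay electron frame): u_2 = (-0.707 + 0.990) / (1 + (-0.707)·0.990) = 0.2830/0.3006 = 0.9414.
So u = 0.9414 × 3.00 × 10^8 m/s.

+2.82 × 10^8 m/s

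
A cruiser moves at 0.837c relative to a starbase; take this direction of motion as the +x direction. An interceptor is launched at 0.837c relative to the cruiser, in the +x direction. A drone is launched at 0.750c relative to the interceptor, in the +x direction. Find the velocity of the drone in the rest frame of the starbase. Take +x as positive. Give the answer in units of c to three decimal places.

0.998c

Apply u = (u' + v)/(1 + u'v/c²) successively, working outward toward the starbase.
Start: velocity of the cruiser relative to the starbase = 0.8370c.
Compose with the interceptor (u' = 0.837 in the cruiser frame): u_1 = (0.837 + 0.837) / (1 + 0.837·0.837) = 1.6740/1.7006 = 0.9844.
Compose with the drone (u' = 0.750 in the interceptor frame): u_2 = (0.750 + 0.984) / (1 + 0.750·0.984) = 1.7344/1.7383 = 0.9978.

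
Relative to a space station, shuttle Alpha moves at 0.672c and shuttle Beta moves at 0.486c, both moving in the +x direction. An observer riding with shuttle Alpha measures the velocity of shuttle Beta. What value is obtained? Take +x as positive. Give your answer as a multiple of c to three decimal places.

-0.276c

β_A = 0.672, β_B = 0.486.
Transform to A's frame with the inverse velocity-addition law: u' = (u − v)/(1 − uv/c²), taking u = β_B and v = β_A.
u' = (0.486 − 0.672) / (1 − (0.672)(0.486)) = -0.1860/0.6734 = -0.2762.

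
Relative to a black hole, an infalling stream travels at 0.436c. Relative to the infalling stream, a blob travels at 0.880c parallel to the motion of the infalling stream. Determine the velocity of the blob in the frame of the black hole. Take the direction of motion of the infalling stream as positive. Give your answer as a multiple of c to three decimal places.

With v = 0.436 and u' = 0.880 (in units of c),
u = (u' + v)/(1 + u'v/c²):
u = (0.880 + 0.436) / (1 + 0.880·0.436) = 1.3160/1.3837 = 0.9511
(Galilean addition would give +1.316c, exceeding c.)

0.951c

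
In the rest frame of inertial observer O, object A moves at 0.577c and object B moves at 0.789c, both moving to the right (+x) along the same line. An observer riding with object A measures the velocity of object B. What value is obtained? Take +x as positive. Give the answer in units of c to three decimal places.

+0.389c

β_A = 0.577, β_B = 0.789.
Transform to A's frame with the inverse velocity-addition law: u' = (u − v)/(1 − uv/c²), taking u = β_B and v = β_A.
u' = (0.789 − 0.577) / (1 − (0.577)(0.789)) = 0.2120/0.5447 = 0.3892.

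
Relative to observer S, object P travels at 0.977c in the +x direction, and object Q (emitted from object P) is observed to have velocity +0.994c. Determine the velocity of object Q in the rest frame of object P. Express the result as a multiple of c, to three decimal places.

+0.589c

Invert the composition law: u' = (u − v)/(1 − uv/c²).
u' = (0.994 − 0.977) / (1 − (0.994)(0.977)) = 0.0170/0.0289 = 0.5890.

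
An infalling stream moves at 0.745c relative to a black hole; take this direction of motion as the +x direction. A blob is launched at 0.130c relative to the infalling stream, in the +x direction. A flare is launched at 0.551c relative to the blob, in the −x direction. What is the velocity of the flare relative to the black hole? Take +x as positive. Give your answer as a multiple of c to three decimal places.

Apply u = (u' + v)/(1 + u'v/c²) successively, working outward toward the black hole.
Start: velocity of the infalling stream relative to the black hole = 0.7450c.
Compose with the blob (u' = 0.130 in the infalling stream frame): u_1 = (0.130 + 0.745) / (1 + 0.130·0.745) = 0.8750/1.0969 = 0.7977.
Compose with the flare (u' = -0.551 in the blob frame): u_2 = (-0.551 + 0.798) / (1 + (-0.551)·0.798) = 0.2467/0.5604 = 0.4403.

+0.440c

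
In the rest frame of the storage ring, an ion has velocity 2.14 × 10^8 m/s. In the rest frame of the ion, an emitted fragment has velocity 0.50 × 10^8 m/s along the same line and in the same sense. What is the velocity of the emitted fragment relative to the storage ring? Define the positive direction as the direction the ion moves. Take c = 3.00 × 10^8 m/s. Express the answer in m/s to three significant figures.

2.36 × 10^8 m/s

In units of c (dividing by 3.00 × 10^8 m/s): v = 0.713, u' = 0.167.
u = (u' + v)/(1 + u'v/c²):
u = (0.167 + 0.713) / (1 + 0.167·0.713) = 0.8800/1.1189 = 0.7865
Converting back: u = 0.7865 × 3.00 × 10^8 m/s.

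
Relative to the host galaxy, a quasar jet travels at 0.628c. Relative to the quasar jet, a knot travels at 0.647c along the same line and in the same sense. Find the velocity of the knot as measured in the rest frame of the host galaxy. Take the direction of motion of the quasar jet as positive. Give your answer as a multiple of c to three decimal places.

0.907c

With v = 0.628 and u' = 0.647 (in units of c),
u = (u' + v)/(1 + u'v/c²):
u = (0.647 + 0.628) / (1 + 0.647·0.628) = 1.2750/1.4063 = 0.9066
(Galilean addition would give +1.275c, exceeding c.)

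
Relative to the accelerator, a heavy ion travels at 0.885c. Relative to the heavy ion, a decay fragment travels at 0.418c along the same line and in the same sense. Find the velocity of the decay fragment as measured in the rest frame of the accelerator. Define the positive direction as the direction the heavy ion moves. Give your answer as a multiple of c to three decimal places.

With v = 0.885 and u' = 0.418 (in units of c),
u = (u' + v)/(1 + u'v/c²):
u = (0.418 + 0.885) / (1 + 0.418·0.885) = 1.3030/1.3699 = 0.9511

0.951c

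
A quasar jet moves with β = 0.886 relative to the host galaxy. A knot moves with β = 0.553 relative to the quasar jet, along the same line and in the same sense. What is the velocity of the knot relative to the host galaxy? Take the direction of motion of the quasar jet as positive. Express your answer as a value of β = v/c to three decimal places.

β = 0.966

With v = 0.886 and u' = 0.553 (in units of c),
u = (u' + v)/(1 + u'v/c²):
u = (0.553 + 0.886) / (1 + 0.553·0.886) = 1.4390/1.4900 = 0.9658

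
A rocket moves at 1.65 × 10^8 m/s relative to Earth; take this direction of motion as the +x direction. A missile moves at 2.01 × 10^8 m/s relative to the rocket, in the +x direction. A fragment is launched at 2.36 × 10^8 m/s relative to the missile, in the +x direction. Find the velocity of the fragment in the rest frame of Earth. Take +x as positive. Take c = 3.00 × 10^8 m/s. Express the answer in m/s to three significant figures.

Apply u = (u' + v)/(1 + u'v/c²) successively, working outward toward Earth.
(Dividing each given speed by c = 3.00 × 10^8 m/s to work in units of c.)
Start: velocity of the rocket relative to Earth = 0.5500c.
Compose with the missile (u' = 0.670 in the rocket frame): u_1 = (0.670 + 0.550) / (1 + 0.670·0.550) = 1.2200/1.3685 = 0.8915.
Compose with the fragment (u' = 0.787 in the missile frame): u_2 = (0.787 + 0.891) / (1 + 0.787·0.891) = 1.6782/1.7013 = 0.9864.
So u = 0.9864 × 3.00 × 10^8 m/s.

2.96 × 10^8 m/s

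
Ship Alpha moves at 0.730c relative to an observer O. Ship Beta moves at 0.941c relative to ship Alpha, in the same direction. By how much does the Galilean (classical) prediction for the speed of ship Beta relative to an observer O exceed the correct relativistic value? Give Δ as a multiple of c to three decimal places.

Δ = 0.680c

Galilean: u_cl = 0.941 + 0.730 = 1.6710.
Relativistic: u_rel = (0.941 + 0.730) / (1 + 0.941·0.730) = 1.6710/1.6869 = 0.9906.
Δ = 1.6710 − 0.9906 = 0.6804.
(The classical prediction exceeds c; the relativistic result does not.)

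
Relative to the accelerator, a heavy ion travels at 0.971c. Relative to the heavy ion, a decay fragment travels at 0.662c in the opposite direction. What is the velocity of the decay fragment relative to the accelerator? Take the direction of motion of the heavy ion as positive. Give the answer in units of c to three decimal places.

+0.865c

With v = 0.971 and u' = -0.662 (in units of c),
u = (u' + v)/(1 + u'v/c²):
u = (-0.662 + 0.971) / (1 + (-0.662)·0.971) = 0.3090/0.3572 = 0.8651
(Galilean addition would give +0.309c.)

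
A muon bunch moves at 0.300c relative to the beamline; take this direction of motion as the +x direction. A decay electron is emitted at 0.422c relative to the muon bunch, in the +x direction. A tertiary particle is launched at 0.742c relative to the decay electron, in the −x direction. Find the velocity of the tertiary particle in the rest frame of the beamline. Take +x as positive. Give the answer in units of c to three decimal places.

Apply u = (u' + v)/(1 + u'v/c²) successively, working outward toward the beamline.
Start: velocity of the muon bunch relative to the beamline = 0.3000c.
Compose with the decay electron (u' = 0.422 in the muon bunch frame): u_1 = (0.422 + 0.300) / (1 + 0.422·0.300) = 0.7220/1.1266 = 0.6409.
Compose with the tertiary particle (u' = -0.742 in the decay electron frame): u_2 = (-0.742 + 0.641) / (1 + (-0.742)·0.641) = -0.1011/0.5245 = -0.1928.

-0.193c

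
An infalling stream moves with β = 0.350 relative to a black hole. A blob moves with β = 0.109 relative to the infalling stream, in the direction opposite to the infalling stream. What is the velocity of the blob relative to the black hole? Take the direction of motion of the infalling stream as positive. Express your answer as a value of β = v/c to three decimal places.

β = +0.251

With v = 0.350 and u' = -0.109 (in units of c),
u = (u' + v)/(1 + u'v/c²):
u = (-0.109 + 0.350) / (1 + (-0.109)·0.350) = 0.2410/0.9618 = 0.2506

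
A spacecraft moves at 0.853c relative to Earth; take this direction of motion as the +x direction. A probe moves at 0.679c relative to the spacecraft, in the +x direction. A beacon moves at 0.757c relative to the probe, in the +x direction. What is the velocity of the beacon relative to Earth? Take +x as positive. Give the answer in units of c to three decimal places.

Apply u = (u' + v)/(1 + u'v/c²) successively, working outward toward Earth.
Start: velocity of the spacecraft relative to Earth = 0.8530c.
Compose with the probe (u' = 0.679 in the spacecraft frame): u_1 = (0.679 + 0.853) / (1 + 0.679·0.853) = 1.5320/1.5792 = 0.9701.
Compose with the beacon (u' = 0.757 in the probe frame): u_2 = (0.757 + 0.970) / (1 + 0.757·0.970) = 1.7271/1.7344 = 0.9958.

0.996c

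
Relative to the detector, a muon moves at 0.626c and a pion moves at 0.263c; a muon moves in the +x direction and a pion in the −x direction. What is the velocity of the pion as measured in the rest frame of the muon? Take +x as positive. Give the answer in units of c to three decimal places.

-0.763c

β_A = 0.626, β_B = -0.263.
Transform to A's frame with the inverse velocity-addition law: u' = (u − v)/(1 − uv/c²), taking u = β_B and v = β_A.
u' = (-0.263 − 0.626) / (1 − (0.626)(-0.263)) = -0.8890/1.1646 = -0.7633.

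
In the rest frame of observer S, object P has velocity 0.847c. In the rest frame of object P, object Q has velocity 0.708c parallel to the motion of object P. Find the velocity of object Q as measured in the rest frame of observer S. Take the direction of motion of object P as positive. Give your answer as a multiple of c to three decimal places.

0.972c

With v = 0.847 and u' = 0.708 (in units of c),
u = (u' + v)/(1 + u'v/c²):
u = (0.708 + 0.847) / (1 + 0.708·0.847) = 1.5550/1.5997 = 0.9721
(Galilean addition would give +1.555c, exceeding c.)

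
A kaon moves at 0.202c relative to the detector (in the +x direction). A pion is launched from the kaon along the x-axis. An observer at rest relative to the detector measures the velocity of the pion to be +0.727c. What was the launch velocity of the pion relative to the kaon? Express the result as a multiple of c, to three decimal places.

+0.615c

Invert the composition law: u' = (u − v)/(1 − uv/c²).
u' = (0.727 − 0.202) / (1 − (0.727)(0.202)) = 0.5250/0.8531 = 0.6154.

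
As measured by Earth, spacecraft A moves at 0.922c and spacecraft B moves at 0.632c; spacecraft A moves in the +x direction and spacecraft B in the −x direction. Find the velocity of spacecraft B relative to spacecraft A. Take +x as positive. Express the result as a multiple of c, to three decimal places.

β_A = 0.922, β_B = -0.632.
Transform to A's frame with the inverse velocity-addition law: u' = (u − v)/(1 − uv/c²), taking u = β_B and v = β_A.
u' = (-0.632 − 0.922) / (1 − (0.922)(-0.632)) = -1.5540/1.5827 = -0.9819.

-0.982c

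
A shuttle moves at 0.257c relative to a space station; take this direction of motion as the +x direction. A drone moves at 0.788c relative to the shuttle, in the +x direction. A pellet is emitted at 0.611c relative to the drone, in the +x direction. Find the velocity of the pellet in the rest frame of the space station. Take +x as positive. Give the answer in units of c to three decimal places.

0.967c

Apply u = (u' + v)/(1 + u'v/c²) successively, working outward toward the space station.
Start: velocity of the shuttle relative to the space station = 0.2570c.
Compose with the drone (u' = 0.788 in the shuttle frame): u_1 = (0.788 + 0.257) / (1 + 0.788·0.257) = 1.0450/1.2025 = 0.8690.
Compose with the pellet (u' = 0.611 in the drone frame): u_2 = (0.611 + 0.869) / (1 + 0.611·0.869) = 1.4800/1.5310 = 0.9667.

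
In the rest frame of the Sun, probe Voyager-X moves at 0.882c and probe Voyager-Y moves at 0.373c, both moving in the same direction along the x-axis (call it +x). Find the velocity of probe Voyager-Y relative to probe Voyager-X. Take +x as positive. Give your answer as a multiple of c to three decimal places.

β_A = 0.882, β_B = 0.373.
Transform to A's frame with the inverse velocity-addition law: u' = (u − v)/(1 − uv/c²), taking u = β_B and v = β_A.
u' = (0.373 − 0.882) / (1 − (0.882)(0.373)) = -0.5090/0.6710 = -0.7586.

-0.759c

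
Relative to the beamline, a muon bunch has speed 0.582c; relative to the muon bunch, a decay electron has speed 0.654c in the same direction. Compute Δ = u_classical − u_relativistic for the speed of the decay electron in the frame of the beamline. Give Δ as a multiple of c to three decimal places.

Δ = 0.341c

Galilean: u_cl = 0.654 + 0.582 = 1.2360.
Relativistic: u_rel = (0.654 + 0.582) / (1 + 0.654·0.582) = 1.2360/1.3806 = 0.8952.
Δ = 1.2360 − 0.8952 = 0.3408.
(The classical prediction exceeds c; the relativistic result does not.)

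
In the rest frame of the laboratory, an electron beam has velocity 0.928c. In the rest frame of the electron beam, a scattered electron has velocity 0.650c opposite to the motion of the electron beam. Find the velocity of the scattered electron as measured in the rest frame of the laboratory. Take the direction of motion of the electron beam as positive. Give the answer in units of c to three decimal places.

+0.701c

With v = 0.928 and u' = -0.650 (in units of c),
u = (u' + v)/(1 + u'v/c²):
u = (-0.650 + 0.928) / (1 + (-0.650)·0.928) = 0.2780/0.3968 = 0.7006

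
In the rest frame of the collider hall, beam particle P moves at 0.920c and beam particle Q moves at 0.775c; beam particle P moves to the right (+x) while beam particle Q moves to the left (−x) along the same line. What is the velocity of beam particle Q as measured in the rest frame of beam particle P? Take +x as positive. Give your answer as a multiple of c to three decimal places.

β_A = 0.920, β_B = -0.775.
Transform to A's frame with the inverse velocity-addition law: u' = (u − v)/(1 − uv/c²), taking u = β_B and v = β_A.
u' = (-0.775 − 0.920) / (1 − (0.920)(-0.775)) = -1.6950/1.7130 = -0.9895.

-0.989c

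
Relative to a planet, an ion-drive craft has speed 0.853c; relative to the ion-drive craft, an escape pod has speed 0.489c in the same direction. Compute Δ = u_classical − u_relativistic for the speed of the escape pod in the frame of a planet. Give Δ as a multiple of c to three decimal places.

Galilean: u_cl = 0.489 + 0.853 = 1.3420.
Relativistic: u_rel = (0.489 + 0.853) / (1 + 0.489·0.853) = 1.3420/1.4171 = 0.9470.
Δ = 1.3420 − 0.9470 = 0.3950.
(The classical prediction exceeds c; the relativistic result does not.)

Δ = 0.395c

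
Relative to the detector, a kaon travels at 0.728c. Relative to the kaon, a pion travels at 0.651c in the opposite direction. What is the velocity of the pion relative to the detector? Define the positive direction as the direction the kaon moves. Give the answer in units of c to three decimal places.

With v = 0.728 and u' = -0.651 (in units of c),
u = (u' + v)/(1 + u'v/c²):
u = (-0.651 + 0.728) / (1 + (-0.651)·0.728) = 0.0770/0.5261 = 0.1464
(Galilean addition would give +0.077c.)

+0.146c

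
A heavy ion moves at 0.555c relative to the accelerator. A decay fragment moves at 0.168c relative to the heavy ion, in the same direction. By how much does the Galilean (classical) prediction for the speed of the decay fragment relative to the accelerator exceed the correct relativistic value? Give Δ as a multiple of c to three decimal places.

Galilean: u_cl = 0.168 + 0.555 = 0.7230.
Relativistic: u_rel = (0.168 + 0.555) / (1 + 0.168·0.555) = 0.7230/1.0932 = 0.6613.
Δ = 0.7230 − 0.6613 = 0.0617.

Δ = 0.062c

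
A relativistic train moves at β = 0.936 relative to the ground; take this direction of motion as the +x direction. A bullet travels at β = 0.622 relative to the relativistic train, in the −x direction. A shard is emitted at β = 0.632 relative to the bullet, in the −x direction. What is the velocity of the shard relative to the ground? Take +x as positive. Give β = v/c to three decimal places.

β = +0.228

Apply u = (u' + v)/(1 + u'v/c²) successively, working outward toward the ground.
Start: velocity of the relativistic train relative to the ground = 0.9360c.
Compose with the bullet (u' = -0.622 in the relativistic train frame): u_1 = (-0.622 + 0.936) / (1 + (-0.622)·0.936) = 0.3140/0.4178 = 0.7515.
Compose with the shard (u' = -0.632 in the bullet frame): u_2 = (-0.632 + 0.752) / (1 + (-0.632)·0.752) = 0.1195/0.5250 = 0.2277.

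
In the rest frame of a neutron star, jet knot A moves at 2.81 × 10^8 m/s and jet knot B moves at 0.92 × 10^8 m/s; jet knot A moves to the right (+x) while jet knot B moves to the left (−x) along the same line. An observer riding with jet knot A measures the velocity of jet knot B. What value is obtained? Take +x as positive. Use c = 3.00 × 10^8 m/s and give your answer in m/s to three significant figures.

β_A = 0.937, β_B = -0.307 (dividing each by c = 3.00 × 10^8 m/s).
Transform to A's frame with the inverse velocity-addition law: u' = (u − v)/(1 − uv/c²), taking u = β_B and v = β_A.
u' = (-0.307 − 0.937) / (1 − (0.937)(-0.307)) = -1.2433/1.2872 = -0.9659.
u' = -0.9659 × 3.00 × 10^8 m/s.

-2.90 × 10^8 m/s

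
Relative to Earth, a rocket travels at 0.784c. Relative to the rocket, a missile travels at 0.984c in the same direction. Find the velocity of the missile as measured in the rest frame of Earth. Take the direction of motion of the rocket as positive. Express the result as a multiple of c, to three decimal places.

0.998c

With v = 0.784 and u' = 0.984 (in units of c),
u = (u' + v)/(1 + u'v/c²):
u = (0.984 + 0.784) / (1 + 0.984·0.784) = 1.7680/1.7715 = 0.9980
(Galilean addition would give +1.768c, exceeding c.)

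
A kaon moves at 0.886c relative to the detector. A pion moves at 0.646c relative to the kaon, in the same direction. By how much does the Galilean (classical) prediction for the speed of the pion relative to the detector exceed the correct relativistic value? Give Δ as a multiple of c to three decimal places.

Δ = 0.558c

Galilean: u_cl = 0.646 + 0.886 = 1.5320.
Relativistic: u_rel = (0.646 + 0.886) / (1 + 0.646·0.886) = 1.5320/1.5724 = 0.9743.
Δ = 1.5320 − 0.9743 = 0.5577.
(The classical prediction exceeds c; the relativistic result does not.)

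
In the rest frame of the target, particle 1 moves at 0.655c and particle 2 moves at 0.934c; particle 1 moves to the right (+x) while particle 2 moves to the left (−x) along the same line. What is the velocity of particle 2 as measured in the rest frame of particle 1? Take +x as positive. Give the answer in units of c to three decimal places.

-0.986c

β_A = 0.655, β_B = -0.934.
Transform to A's frame with the inverse velocity-addition law: u' = (u − v)/(1 − uv/c²), taking u = β_B and v = β_A.
u' = (-0.934 − 0.655) / (1 − (0.655)(-0.934)) = -1.5890/1.6118 = -0.9859.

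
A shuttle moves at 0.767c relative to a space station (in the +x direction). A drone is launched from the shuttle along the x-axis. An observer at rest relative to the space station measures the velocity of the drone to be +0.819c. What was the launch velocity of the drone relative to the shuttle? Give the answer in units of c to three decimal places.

+0.140c

Invert the composition law: u' = (u − v)/(1 − uv/c²).
u' = (0.819 − 0.767) / (1 − (0.819)(0.767)) = 0.0520/0.3718 = 0.1398.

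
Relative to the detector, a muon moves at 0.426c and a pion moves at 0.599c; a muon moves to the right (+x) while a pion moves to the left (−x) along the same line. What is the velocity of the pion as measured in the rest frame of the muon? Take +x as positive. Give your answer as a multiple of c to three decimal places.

-0.817c

β_A = 0.426, β_B = -0.599.
Transform to A's frame with the inverse velocity-addition law: u' = (u − v)/(1 − uv/c²), taking u = β_B and v = β_A.
u' = (-0.599 − 0.426) / (1 − (0.426)(-0.599)) = -1.0250/1.2552 = -0.8166.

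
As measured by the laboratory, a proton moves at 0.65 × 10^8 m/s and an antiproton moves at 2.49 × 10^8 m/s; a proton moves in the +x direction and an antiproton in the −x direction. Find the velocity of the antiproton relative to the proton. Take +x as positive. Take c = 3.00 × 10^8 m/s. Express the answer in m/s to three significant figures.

-2.66 × 10^8 m/s

β_A = 0.217, β_B = -0.830 (dividing each by c = 3.00 × 10^8 m/s).
Transform to A's frame with the inverse velocity-addition law: u' = (u − v)/(1 − uv/c²), taking u = β_B and v = β_A.
u' = (-0.830 − 0.217) / (1 − (0.217)(-0.830)) = -1.0467/1.1798 = -0.8871.
u' = -0.8871 × 3.00 × 10^8 m/s.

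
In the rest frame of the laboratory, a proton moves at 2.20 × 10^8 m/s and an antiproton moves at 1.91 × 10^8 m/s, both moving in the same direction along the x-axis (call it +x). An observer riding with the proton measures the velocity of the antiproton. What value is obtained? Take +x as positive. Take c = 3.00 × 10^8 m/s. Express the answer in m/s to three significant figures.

β_A = 0.733, β_B = 0.637 (dividing each by c = 3.00 × 10^8 m/s).
Transform to A's frame with the inverse velocity-addition law: u' = (u − v)/(1 − uv/c²), taking u = β_B and v = β_A.
u' = (0.637 − 0.733) / (1 − (0.733)(0.637)) = -0.0967/0.5331 = -0.1813.
u' = -0.1813 × 3.00 × 10^8 m/s.

-5.44 × 10^7 m/s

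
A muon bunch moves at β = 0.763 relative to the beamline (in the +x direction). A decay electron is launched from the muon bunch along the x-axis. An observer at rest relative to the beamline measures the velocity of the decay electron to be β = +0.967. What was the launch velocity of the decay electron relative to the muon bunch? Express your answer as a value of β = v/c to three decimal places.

β = +0.778

Invert the composition law: u' = (u − v)/(1 − uv/c²).
u' = (0.967 − 0.763) / (1 − (0.967)(0.763)) = 0.2040/0.2622 = 0.7781.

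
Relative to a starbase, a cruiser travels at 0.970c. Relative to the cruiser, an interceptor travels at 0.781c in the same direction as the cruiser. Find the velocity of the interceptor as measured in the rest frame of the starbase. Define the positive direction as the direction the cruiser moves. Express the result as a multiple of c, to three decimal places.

0.996c

With v = 0.970 and u' = 0.781 (in units of c),
u = (u' + v)/(1 + u'v/c²):
u = (0.781 + 0.970) / (1 + 0.781·0.970) = 1.7510/1.7576 = 0.9963
(Galilean addition would give +1.751c, exceeding c.)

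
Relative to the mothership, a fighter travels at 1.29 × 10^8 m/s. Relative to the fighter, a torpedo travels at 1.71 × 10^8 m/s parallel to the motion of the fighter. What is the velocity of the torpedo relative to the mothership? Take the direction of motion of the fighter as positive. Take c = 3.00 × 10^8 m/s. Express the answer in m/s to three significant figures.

In units of c (dividing by 3.00 × 10^8 m/s): v = 0.430, u' = 0.570.
u = (u' + v)/(1 + u'v/c²):
u = (0.570 + 0.430) / (1 + 0.570·0.430) = 1.0000/1.2451 = 0.8031
(Galilean addition would give +1.000c, exceeding c.)
Converting back: u = 0.8031 × 3.00 × 10^8 m/s.

2.41 × 10^8 m/s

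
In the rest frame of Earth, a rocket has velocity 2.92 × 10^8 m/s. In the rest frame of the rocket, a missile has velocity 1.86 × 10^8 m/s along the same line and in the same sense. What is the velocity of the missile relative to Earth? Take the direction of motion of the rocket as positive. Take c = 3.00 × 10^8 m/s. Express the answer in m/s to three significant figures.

In units of c (dividing by 3.00 × 10^8 m/s): v = 0.973, u' = 0.620.
u = (u' + v)/(1 + u'v/c²):
u = (0.620 + 0.973) / (1 + 0.620·0.973) = 1.5933/1.6035 = 0.9937
Converting back: u = 0.9937 × 3.00 × 10^8 m/s.

2.98 × 10^8 m/s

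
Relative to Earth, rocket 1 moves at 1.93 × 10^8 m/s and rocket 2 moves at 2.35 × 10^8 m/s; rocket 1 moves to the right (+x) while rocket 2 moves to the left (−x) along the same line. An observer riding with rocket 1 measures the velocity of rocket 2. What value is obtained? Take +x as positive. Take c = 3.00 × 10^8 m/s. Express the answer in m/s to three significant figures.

-2.85 × 10^8 m/s

β_A = 0.643, β_B = -0.783 (dividing each by c = 3.00 × 10^8 m/s).
Transform to A's frame with the inverse velocity-addition law: u' = (u − v)/(1 − uv/c²), taking u = β_B and v = β_A.
u' = (-0.783 − 0.643) / (1 − (0.643)(-0.783)) = -1.4267/1.5039 = -0.9486.
u' = -0.9486 × 3.00 × 10^8 m/s.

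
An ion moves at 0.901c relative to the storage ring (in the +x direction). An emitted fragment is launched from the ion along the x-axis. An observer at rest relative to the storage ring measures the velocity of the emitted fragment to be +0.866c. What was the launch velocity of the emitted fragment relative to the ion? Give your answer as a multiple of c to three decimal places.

-0.159c

Invert the composition law: u' = (u − v)/(1 − uv/c²).
u' = (0.866 − 0.901) / (1 − (0.866)(0.901)) = -0.0350/0.2197 = -0.1593.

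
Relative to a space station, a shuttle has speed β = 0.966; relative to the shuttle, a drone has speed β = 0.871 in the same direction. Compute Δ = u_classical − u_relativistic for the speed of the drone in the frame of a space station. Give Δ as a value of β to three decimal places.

Galilean: u_cl = 0.871 + 0.966 = 1.8370.
Relativistic: u_rel = (0.871 + 0.966) / (1 + 0.871·0.966) = 1.8370/1.8414 = 0.9976.
Δ = 1.8370 − 0.9976 = 0.8394.
(The classical prediction exceeds c; the relativistic result does not.)

Δ = 0.839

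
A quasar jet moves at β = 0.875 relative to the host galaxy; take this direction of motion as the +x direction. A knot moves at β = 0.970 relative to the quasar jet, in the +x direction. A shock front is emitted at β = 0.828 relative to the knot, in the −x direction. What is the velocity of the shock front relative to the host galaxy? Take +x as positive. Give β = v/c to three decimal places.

Apply u = (u' + v)/(1 + u'v/c²) successively, working outward toward the host galaxy.
Start: velocity of the quasar jet relative to the host galaxy = 0.8750c.
Compose with the knot (u' = 0.970 in the quasar jet frame): u_1 = (0.970 + 0.875) / (1 + 0.970·0.875) = 1.8450/1.8487 = 0.9980.
Compose with the shock front (u' = -0.828 in the knot frame): u_2 = (-0.828 + 0.998) / (1 + (-0.828)·0.998) = 0.1700/0.1737 = 0.9787.

β = +0.979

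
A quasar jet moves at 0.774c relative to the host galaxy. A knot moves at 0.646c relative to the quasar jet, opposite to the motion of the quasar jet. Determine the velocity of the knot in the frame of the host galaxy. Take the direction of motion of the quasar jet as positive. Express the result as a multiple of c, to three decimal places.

With v = 0.774 and u' = -0.646 (in units of c),
u = (u' + v)/(1 + u'v/c²):
u = (-0.646 + 0.774) / (1 + (-0.646)·0.774) = 0.1280/0.5000 = 0.2560

+0.256c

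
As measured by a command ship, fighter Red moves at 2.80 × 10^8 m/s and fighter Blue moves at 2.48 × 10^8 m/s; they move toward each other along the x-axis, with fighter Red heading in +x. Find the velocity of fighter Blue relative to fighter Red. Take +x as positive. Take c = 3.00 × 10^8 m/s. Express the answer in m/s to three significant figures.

β_A = 0.933, β_B = -0.827 (dividing each by c = 3.00 × 10^8 m/s).
Transform to A's frame with the inverse velocity-addition law: u' = (u − v)/(1 − uv/c²), taking u = β_B and v = β_A.
u' = (-0.827 − 0.933) / (1 − (0.933)(-0.827)) = -1.7600/1.7716 = -0.9935.
u' = -0.9935 × 3.00 × 10^8 m/s.

-2.98 × 10^8 m/s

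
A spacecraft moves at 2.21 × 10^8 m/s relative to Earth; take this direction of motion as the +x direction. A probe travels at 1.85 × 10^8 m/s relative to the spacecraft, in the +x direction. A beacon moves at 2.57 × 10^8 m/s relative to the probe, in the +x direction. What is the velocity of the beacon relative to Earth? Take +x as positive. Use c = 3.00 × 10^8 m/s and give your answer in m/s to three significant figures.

Apply u = (u' + v)/(1 + u'v/c²) successively, working outward toward Earth.
(Dividing each given speed by c = 3.00 × 10^8 m/s to work in units of c.)
Start: velocity of the spacecraft relative to Earth = 0.7367c.
Compose with the probe (u' = 0.617 in the spacecraft frame): u_1 = (0.617 + 0.737) / (1 + 0.617·0.737) = 1.3533/1.4543 = 0.9306.
Compose with the beacon (u' = 0.857 in the probe frame): u_2 = (0.857 + 0.931) / (1 + 0.857·0.931) = 1.7873/1.7972 = 0.9945.
So u = 0.9945 × 3.00 × 10^8 m/s.

2.98 × 10^8 m/s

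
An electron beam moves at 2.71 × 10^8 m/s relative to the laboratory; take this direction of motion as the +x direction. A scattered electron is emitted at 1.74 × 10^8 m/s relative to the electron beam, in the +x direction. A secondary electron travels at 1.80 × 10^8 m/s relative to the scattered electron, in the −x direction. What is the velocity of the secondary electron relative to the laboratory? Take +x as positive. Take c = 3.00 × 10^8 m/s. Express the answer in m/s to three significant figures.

Apply u = (u' + v)/(1 + u'v/c²) successively, working outward toward the laboratory.
(Dividing each given speed by c = 3.00 × 10^8 m/s to work in units of c.)
Start: velocity of the electron beam relative to the laboratory = 0.9033c.
Compose with the scattered electron (u' = 0.580 in the electron beam frame): u_1 = (0.580 + 0.903) / (1 + 0.580·0.903) = 1.4833/1.5239 = 0.9734.
Compose with the secondary electron (u' = -0.600 in the scattered electron frame): u_2 = (-0.600 + 0.973) / (1 + (-0.600)·0.973) = 0.3734/0.4160 = 0.8975.
So u = 0.8975 × 3.00 × 10^8 m/s.

+2.69 × 10^8 m/s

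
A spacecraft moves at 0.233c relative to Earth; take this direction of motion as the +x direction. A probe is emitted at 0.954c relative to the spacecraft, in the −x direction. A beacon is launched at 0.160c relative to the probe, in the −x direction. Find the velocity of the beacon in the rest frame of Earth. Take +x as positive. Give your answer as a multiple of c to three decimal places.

Apply u = (u' + v)/(1 + u'v/c²) successively, working outward toward Earth.
Start: velocity of the spacecraft relative to Earth = 0.2330c.
Compose with the probe (u' = -0.954 in the spacecraft frame): u_1 = (-0.954 + 0.233) / (1 + (-0.954)·0.233) = -0.7210/0.7777 = -0.9271.
Compose with the beacon (u' = -0.160 in the probe frame): u_2 = (-0.160 + (-0.927)) / (1 + (-0.160)·(-0.927)) = -1.0871/1.1483 = -0.9467.

-0.947c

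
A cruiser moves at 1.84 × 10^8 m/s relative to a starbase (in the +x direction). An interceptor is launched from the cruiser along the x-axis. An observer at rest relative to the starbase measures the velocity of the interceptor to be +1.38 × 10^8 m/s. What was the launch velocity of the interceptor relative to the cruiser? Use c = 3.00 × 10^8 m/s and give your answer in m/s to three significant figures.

v = 0.613c, u = 0.460c.
Invert the composition law: u' = (u − v)/(1 − uv/c²).
u' = (0.460 − 0.613) / (1 − (0.460)(0.613)) = -0.1533/0.7179 = -0.2136.
u' = -0.2136 × 3.00 × 10^8 m/s.

-6.41 × 10^7 m/s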